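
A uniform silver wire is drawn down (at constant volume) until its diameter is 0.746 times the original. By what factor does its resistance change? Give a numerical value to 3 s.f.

Volume constant ⇒ L' = L/r² with r = 0.746. R' = ρL'/A' = ρ(L/r²)/(πr²d₀²/4) = R/r⁴.
Factor = 3.23

3.23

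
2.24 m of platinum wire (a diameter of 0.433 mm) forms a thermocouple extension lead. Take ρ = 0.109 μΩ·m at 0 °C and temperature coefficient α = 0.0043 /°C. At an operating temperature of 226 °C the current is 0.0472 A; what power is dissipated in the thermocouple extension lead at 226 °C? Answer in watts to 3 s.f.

ρ = 0.109 μΩ·m = 1.09×10^-7 Ω·m
A = π(d/2)² = π(2.1650e-04 m)² = 1.473e-07 m²
R₍0₎ = ρL/A = (1.09×10^-7)(2.24)/(1.473e-07) = 1.658 Ω
R₍226₎ = R₍0₎(1 + αΔT) = 1.658 × (1 + 0.0043×226) = 3.269 Ω
P = I²R = (0.0472)² × 3.269 = 0.00728 W

0.00728 W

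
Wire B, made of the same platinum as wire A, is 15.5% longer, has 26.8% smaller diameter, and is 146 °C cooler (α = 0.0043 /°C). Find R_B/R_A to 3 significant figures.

0.802

R ∝ ρL/d² with ρ ∝ (1+αΔT), so R_B/R_A = (1 + 15.5/100) × (1 − 26.8/100)⁻² × (1 − 0.0043×146)
= 1.155 × 1.866 × 0.3722 = 0.802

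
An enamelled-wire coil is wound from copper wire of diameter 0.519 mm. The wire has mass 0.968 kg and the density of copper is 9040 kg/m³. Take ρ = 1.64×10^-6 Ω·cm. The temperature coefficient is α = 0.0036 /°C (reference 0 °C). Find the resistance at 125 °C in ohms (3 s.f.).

ρ = 1.64×10^-6 Ω·cm = 1.64×10^-8 Ω·m
A = π(d/2)² = π(2.5950e-04 m)² = 2.1156e-07 m²
L = m/(density·A) = 0.968/(9040×2.1156e-07) = 506.2 m
R = ρL/A = (1.64×10^-8)(506.2)/(2.1156e-07) = 39.24 Ω
R(125 °C) = 39.24 × (1 + 0.0036×125) = 56.9 Ω

56.9 Ω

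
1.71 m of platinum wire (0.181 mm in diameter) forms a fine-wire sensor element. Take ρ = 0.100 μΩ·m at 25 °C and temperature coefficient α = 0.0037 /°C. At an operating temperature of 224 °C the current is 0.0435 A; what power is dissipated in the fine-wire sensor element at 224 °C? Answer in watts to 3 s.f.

ρ = 0.100 μΩ·m = 1.00×10^-7 Ω·m
A = π(d/2)² = π(9.0500e-05 m)² = 2.573e-08 m²
R₍25₎ = ρL/A = (1.00×10^-7)(1.71)/(2.573e-08) = 6.646 Ω
R₍224₎ = R₍25₎(1 + αΔT) = 6.646 × (1 + 0.0037×199) = 11.54 Ω
P = I²R = (0.0435)² × 11.54 = 0.0218 W

0.0218 W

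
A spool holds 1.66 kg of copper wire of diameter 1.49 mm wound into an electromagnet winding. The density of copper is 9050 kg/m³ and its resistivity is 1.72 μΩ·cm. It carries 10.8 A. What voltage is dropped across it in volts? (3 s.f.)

ρ = 1.72 μΩ·cm = 1.72×10^-8 Ω·m
A = π(d/2)² = π(7.4500e-04 m)² = 1.7437e-06 m²
L = m/(density·A) = 1.66/(9050×1.7437e-06) = 105.2 m
R = ρL/A = (1.72×10^-8)(105.2)/(1.7437e-06) = 1.038 Ω
V = IR = 10.8 × 1.038 = 11.2 V

11.2 V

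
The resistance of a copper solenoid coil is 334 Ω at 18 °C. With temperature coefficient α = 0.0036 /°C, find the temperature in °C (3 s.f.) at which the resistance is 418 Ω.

87.9 °C

R = R₀(1 + α(T − T₀)) ⇒ T = T₀ + (R/R₀ − 1)/α
T = 18 + (418/334 − 1)/0.0036 = 18 + (0.2515)/0.0036 = 87.9 °C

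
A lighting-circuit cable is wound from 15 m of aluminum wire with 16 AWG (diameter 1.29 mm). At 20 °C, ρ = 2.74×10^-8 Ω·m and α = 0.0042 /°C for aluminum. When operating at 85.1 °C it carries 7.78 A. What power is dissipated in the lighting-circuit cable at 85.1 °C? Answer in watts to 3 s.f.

A = π(1.29/2 mm)² = π(6.4500e-04 m)² = 1.307e-06 m²
R₍20₎ = ρL/A = (2.74×10^-8)(15)/(1.307e-06) = 0.3145 Ω
R₍85.1₎ = R₍20₎(1 + αΔT) = 0.3145 × (1 + 0.0042×65.1) = 0.4004 Ω
P = I²R = (7.78)² × 0.4004 = 24.2 W

24.2 W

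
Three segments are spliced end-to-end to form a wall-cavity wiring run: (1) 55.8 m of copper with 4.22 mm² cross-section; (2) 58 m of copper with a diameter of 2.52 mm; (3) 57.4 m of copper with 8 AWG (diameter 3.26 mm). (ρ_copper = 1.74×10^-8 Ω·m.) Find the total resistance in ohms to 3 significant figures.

0.552 Ω

Seg 1: A = 4.22 mm² = 4.220e-06 m²
R_1 = (1.74×10^-8)(55.8)/(4.220e-06) = 0.2301 Ω
Seg 2: A = π(d/2)² = π(1.2600e-03 m)² = 4.988e-06 m²
R_2 = (1.74×10^-8)(58)/(4.988e-06) = 0.2023 Ω
Seg 3: A = π(3.26/2 mm)² = π(1.6300e-03 m)² = 8.347e-06 m²
R_3 = (1.74×10^-8)(57.4)/(8.347e-06) = 0.1197 Ω
R_total = R_1 + R_2 + R_3 = 0.552 Ω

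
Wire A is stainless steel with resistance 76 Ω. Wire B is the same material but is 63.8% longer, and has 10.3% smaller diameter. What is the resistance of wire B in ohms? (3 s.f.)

155 Ω

R ∝ L/d², so R_B/R_A = (1 + 63.8/100) × (1 − 10.3/100)⁻²
= 1.638 × 1.243 = 2.036
R_B = 2.036 × 76 = 155 Ω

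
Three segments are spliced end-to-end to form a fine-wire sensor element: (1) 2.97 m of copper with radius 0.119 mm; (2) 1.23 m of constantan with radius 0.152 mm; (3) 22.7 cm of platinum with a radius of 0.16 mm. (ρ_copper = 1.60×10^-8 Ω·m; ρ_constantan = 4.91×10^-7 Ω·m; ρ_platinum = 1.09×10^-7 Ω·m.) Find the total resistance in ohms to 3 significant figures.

9.70 Ω

Seg 1: A = πr² = π(1.1900e-04 m)² = 4.449e-08 m²
R_1 = (1.60×10^-8)(2.97)/(4.449e-08) = 1.068 Ω
Seg 2: A = πr² = π(1.5200e-04 m)² = 7.258e-08 m²
R_2 = (4.91×10^-7)(1.23)/(7.258e-08) = 8.321 Ω
Seg 3: A = πr² = π(1.6000e-04 m)² = 8.042e-08 m²
R_3 = (1.09×10^-7)(0.227)/(8.042e-08) = 0.3077 Ω
R_total = R_1 + R_2 + R_3 = 9.70 Ω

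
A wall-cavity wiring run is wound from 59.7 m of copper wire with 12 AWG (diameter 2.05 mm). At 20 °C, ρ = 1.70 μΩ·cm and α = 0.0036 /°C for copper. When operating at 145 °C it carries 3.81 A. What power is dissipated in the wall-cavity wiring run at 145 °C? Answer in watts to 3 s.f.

ρ = 1.70 μΩ·cm = 1.70×10^-8 Ω·m
A = π(2.05/2 mm)² = π(1.0250e-03 m)² = 3.301e-06 m²
R₍20₎ = ρL/A = (1.70×10^-8)(59.7)/(3.301e-06) = 0.3075 Ω
R₍145₎ = R₍20₎(1 + αΔT) = 0.3075 × (1 + 0.0036×125) = 0.4459 Ω
P = I²R = (3.81)² × 0.4459 = 6.47 W

6.47 W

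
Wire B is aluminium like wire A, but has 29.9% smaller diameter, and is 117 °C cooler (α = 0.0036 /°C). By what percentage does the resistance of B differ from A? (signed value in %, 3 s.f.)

R ∝ ρL/d² with ρ ∝ (1+αΔT), so R_B/R_A = (1 − 29.9/100)⁻² × (1 − 0.0036×117)
= 2.035 × 0.5788 = 1.178
(R_B − R_A)/R_A = 1.178 − 1 = 17.8%

17.8%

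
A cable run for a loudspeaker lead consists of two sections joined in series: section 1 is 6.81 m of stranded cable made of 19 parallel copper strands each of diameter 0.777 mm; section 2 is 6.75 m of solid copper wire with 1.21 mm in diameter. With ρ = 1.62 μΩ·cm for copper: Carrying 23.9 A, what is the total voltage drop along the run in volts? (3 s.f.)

2.57 V

ρ = 1.62 μΩ·cm = 1.62×10^-8 Ω·m
Section 1: A_strand = π(3.8850e-04)² = 4.742e-07 m²; R₁ = ρL/(N·A_s) = (1.62×10^-8)(6.81)/(19×4.742e-07) = 0.01225 Ω
Section 2: A = π(d/2)² = π(6.0500e-04 m)² = 1.150e-06 m²
R₂ = (1.62×10^-8)(6.75)/(1.150e-06) = 0.0951 Ω
R = R₁ + R₂ = 0.1073 Ω
V = IR = 23.9 × 0.1073 = 2.57 V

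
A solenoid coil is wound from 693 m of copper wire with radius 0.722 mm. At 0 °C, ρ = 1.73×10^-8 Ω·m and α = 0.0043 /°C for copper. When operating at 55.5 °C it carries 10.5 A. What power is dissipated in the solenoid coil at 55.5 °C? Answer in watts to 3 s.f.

1000 W

A = πr² = π(7.2200e-04 m)² = 1.638e-06 m²
R₍0₎ = ρL/A = (1.73×10^-8)(693)/(1.638e-06) = 7.321 Ω
R₍55.5₎ = R₍0₎(1 + αΔT) = 7.321 × (1 + 0.0043×55.5) = 9.068 Ω
P = I²R = (10.5)² × 9.068 = 1000 W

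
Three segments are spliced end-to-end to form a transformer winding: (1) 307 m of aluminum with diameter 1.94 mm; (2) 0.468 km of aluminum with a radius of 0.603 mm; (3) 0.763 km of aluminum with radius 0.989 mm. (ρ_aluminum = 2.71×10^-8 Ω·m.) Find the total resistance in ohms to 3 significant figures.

Seg 1: A = π(d/2)² = π(9.7000e-04 m)² = 2.956e-06 m²
R_1 = (2.71×10^-8)(307)/(2.956e-06) = 2.815 Ω
Seg 2: A = πr² = π(6.0300e-04 m)² = 1.142e-06 m²
R_2 = (2.71×10^-8)(468)/(1.142e-06) = 11.1 Ω
Seg 3: A = πr² = π(9.8900e-04 m)² = 3.073e-06 m²
R_3 = (2.71×10^-8)(763)/(3.073e-06) = 6.729 Ω
R_total = R_1 + R_2 + R_3 = 20.6 Ω

20.6 Ω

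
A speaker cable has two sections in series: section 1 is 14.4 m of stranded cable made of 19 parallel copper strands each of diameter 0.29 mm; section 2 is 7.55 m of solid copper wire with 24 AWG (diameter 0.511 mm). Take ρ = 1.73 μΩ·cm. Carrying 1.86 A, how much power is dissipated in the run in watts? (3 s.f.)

ρ = 1.73 μΩ·cm = 1.73×10^-8 Ω·m
Section 1: A_strand = π(1.4500e-04)² = 6.605e-08 m²; R₁ = ρL/(N·A_s) = (1.73×10^-8)(14.4)/(19×6.605e-08) = 0.1985 Ω
Section 2: A = π(0.511/2 mm)² = π(2.5550e-04 m)² = 2.051e-07 m²
R₂ = (1.73×10^-8)(7.55)/(2.051e-07) = 0.6369 Ω
R = R₁ + R₂ = 0.8354 Ω
P = I²R = (1.86)² × 0.8354 = 2.89 W

2.89 W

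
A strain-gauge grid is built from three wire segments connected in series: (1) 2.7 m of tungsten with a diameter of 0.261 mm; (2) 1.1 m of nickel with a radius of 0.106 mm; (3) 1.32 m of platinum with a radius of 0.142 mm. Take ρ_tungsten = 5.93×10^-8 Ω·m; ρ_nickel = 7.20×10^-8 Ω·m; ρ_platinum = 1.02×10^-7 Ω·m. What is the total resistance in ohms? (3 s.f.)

Seg 1: A = π(d/2)² = π(1.3050e-04 m)² = 5.350e-08 m²
R_1 = (5.93×10^-8)(2.7)/(5.350e-08) = 2.993 Ω
Seg 2: A = πr² = π(1.0600e-04 m)² = 3.530e-08 m²
R_2 = (7.20×10^-8)(1.1)/(3.530e-08) = 2.244 Ω
Seg 3: A = πr² = π(1.4200e-04 m)² = 6.335e-08 m²
R_3 = (1.02×10^-7)(1.32)/(6.335e-08) = 2.125 Ω
R_total = R_1 + R_2 + R_3 = 7.36 Ω

7.36 Ω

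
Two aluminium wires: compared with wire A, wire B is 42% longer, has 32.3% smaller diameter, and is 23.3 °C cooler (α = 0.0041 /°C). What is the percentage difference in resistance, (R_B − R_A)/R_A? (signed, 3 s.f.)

R ∝ ρL/d² with ρ ∝ (1+αΔT), so R_B/R_A = (1 + 42/100) × (1 − 32.3/100)⁻² × (1 − 0.0041×23.3)
= 1.42 × 2.182 × 0.9045 = 2.802
(R_B − R_A)/R_A = 2.802 − 1 = 180%

180%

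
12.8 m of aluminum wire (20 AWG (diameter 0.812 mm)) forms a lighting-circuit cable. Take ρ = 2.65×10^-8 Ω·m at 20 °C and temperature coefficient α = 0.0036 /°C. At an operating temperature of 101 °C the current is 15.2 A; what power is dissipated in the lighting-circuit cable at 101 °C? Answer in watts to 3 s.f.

A = π(0.812/2 mm)² = π(4.0600e-04 m)² = 5.178e-07 m²
R₍20₎ = ρL/A = (2.65×10^-8)(12.8)/(5.178e-07) = 0.655 Ω
R₍101₎ = R₍20₎(1 + αΔT) = 0.655 × (1 + 0.0036×81) = 0.846 Ω
P = I²R = (15.2)² × 0.846 = 195 W

195 W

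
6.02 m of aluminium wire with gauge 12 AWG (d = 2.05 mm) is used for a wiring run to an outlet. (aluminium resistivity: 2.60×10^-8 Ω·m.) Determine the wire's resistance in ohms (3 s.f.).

0.0474 Ω

A = π(2.05/2 mm)² = π(1.0250e-03 m)² = 3.301e-06 m²
R = ρL/A = (2.60×10^-8)(6.02 m)/(3.301e-06 m²) = 0.0474 Ω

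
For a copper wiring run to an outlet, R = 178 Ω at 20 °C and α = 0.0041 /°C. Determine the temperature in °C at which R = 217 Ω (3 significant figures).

R = R₀(1 + α(T − T₀)) ⇒ T = T₀ + (R/R₀ − 1)/α
T = 20 + (217/178 − 1)/0.0041 = 20 + (0.2191)/0.0041 = 73.4 °C

73.4 °C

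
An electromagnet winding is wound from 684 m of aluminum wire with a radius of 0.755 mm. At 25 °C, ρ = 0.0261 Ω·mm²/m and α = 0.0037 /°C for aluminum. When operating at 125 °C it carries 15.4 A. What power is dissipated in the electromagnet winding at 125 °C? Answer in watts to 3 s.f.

ρ = 0.0261 Ω·mm²/m = 2.61×10^-8 Ω·m
A = πr² = π(7.5500e-04 m)² = 1.791e-06 m²
R₍25₎ = ρL/A = (2.61×10^-8)(684)/(1.791e-06) = 9.969 Ω
R₍125₎ = R₍25₎(1 + αΔT) = 9.969 × (1 + 0.0037×100) = 13.66 Ω
P = I²R = (15.4)² × 13.66 = 3240 W

3240 W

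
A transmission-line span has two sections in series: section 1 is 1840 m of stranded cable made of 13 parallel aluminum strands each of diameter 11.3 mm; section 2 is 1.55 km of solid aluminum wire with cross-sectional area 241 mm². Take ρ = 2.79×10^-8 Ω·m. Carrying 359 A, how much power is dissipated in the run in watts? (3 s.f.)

Section 1: A_strand = π(5.6500e-03)² = 1.003e-04 m²; R₁ = ρL/(N·A_s) = (2.79×10^-8)(1840)/(13×1.003e-04) = 0.03938 Ω
Section 2: A = 241 mm² = 2.410e-04 m²
R₂ = (2.79×10^-8)(1550)/(2.410e-04) = 0.1794 Ω
R = R₁ + R₂ = 0.2188 Ω
P = I²R = (359)² × 0.2188 = 28200 W

28200 W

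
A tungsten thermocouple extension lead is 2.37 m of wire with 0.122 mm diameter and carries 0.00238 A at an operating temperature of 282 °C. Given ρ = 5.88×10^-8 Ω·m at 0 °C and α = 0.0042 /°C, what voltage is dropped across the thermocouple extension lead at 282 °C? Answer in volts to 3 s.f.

0.0620 V

A = π(d/2)² = π(6.1000e-05 m)² = 1.169e-08 m²
R₍0₎ = ρL/A = (5.88×10^-8)(2.37)/(1.169e-08) = 11.92 Ω
R₍282₎ = R₍0₎(1 + αΔT) = 11.92 × (1 + 0.0042×282) = 26.04 Ω
V = IR = 0.00238 × 26.04 = 0.0620 V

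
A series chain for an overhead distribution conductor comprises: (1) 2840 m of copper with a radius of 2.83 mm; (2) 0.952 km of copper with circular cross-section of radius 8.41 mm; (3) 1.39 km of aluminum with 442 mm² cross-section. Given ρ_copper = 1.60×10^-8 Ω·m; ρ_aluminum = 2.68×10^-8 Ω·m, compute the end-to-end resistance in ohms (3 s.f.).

1.96 Ω

Seg 1: A = πr² = π(2.8300e-03 m)² = 2.516e-05 m²
R_1 = (1.60×10^-8)(2840)/(2.516e-05) = 1.806 Ω
Seg 2: A = πr² = π(8.4100e-03 m)² = 2.222e-04 m²
R_2 = (1.60×10^-8)(952)/(2.222e-04) = 0.06855 Ω
Seg 3: A = 442 mm² = 4.420e-04 m²
R_3 = (2.68×10^-8)(1390)/(4.420e-04) = 0.08428 Ω
R_total = R_1 + R_2 + R_3 = 1.96 Ω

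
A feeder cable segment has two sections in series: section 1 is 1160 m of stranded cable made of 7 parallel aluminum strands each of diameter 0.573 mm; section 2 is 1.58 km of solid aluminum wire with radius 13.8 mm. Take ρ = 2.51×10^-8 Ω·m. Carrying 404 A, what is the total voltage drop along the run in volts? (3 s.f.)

6540 V

Section 1: A_strand = π(2.8650e-04)² = 2.579e-07 m²; R₁ = ρL/(N·A_s) = (2.51×10^-8)(1160)/(7×2.579e-07) = 16.13 Ω
Section 2: A = πr² = π(1.3800e-02 m)² = 5.983e-04 m²
R₂ = (2.51×10^-8)(1580)/(5.983e-04) = 0.06629 Ω
R = R₁ + R₂ = 16.2 Ω
V = IR = 404 × 16.2 = 6540 V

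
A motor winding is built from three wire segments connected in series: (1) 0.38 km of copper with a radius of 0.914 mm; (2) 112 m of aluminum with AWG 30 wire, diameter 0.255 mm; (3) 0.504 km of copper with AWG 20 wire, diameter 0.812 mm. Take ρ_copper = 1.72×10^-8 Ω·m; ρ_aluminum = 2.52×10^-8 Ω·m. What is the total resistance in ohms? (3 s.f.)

74.5 Ω

Seg 1: A = πr² = π(9.1400e-04 m)² = 2.624e-06 m²
R_1 = (1.72×10^-8)(380)/(2.624e-06) = 2.49 Ω
Seg 2: A = π(0.255/2 mm)² = π(1.2750e-04 m)² = 5.107e-08 m²
R_2 = (2.52×10^-8)(112)/(5.107e-08) = 55.26 Ω
Seg 3: A = π(0.812/2 mm)² = π(4.0600e-04 m)² = 5.178e-07 m²
R_3 = (1.72×10^-8)(504)/(5.178e-07) = 16.74 Ω
R_total = R_1 + R_2 + R_3 = 74.5 Ω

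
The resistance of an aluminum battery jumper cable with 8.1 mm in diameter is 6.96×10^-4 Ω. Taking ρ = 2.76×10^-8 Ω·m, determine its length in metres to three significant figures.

A = π(d/2)² = π(4.0500e-03 m)² = 5.153e-05 m²
L = RA/ρ = (6.96×10^-4)(5.153e-05)/(2.76×10^-8) = 1.30 m

1.30 m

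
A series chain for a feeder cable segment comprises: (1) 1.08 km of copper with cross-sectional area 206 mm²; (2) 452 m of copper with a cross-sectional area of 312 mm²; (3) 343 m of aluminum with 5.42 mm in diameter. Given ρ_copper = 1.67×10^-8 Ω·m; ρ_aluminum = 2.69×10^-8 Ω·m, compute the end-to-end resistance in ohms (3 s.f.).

0.512 Ω

Seg 1: A = 206 mm² = 2.060e-04 m²
R_1 = (1.67×10^-8)(1080)/(2.060e-04) = 0.08755 Ω
Seg 2: A = 312 mm² = 3.120e-04 m²
R_2 = (1.67×10^-8)(452)/(3.120e-04) = 0.02419 Ω
Seg 3: A = π(d/2)² = π(2.7100e-03 m)² = 2.307e-05 m²
R_3 = (2.69×10^-8)(343)/(2.307e-05) = 0.3999 Ω
R_total = R_1 + R_2 + R_3 = 0.512 Ω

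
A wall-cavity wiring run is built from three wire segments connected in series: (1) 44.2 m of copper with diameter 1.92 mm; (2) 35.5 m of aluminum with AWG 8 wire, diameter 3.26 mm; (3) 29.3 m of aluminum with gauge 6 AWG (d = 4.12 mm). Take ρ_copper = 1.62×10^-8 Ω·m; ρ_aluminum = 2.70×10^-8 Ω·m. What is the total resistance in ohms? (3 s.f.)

Seg 1: A = π(d/2)² = π(9.6000e-04 m)² = 2.895e-06 m²
R_1 = (1.62×10^-8)(44.2)/(2.895e-06) = 0.2473 Ω
Seg 2: A = π(3.26/2 mm)² = π(1.6300e-03 m)² = 8.347e-06 m²
R_2 = (2.70×10^-8)(35.5)/(8.347e-06) = 0.1148 Ω
Seg 3: A = π(4.12/2 mm)² = π(2.0600e-03 m)² = 1.333e-05 m²
R_3 = (2.70×10^-8)(29.3)/(1.333e-05) = 0.05934 Ω
R_total = R_1 + R_2 + R_3 = 0.421 Ω

0.421 Ω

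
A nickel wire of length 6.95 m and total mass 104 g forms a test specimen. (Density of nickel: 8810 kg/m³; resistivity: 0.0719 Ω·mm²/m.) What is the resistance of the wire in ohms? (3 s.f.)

ρ = 0.0719 Ω·mm²/m = 7.19×10^-8 Ω·m
A = m/(density·L) = 0.104/(8810×6.95) = 1.6985e-06 m²
R = ρL/A = (7.19×10^-8)(6.95)/(1.6985e-06) = 0.294 Ω

0.294 Ω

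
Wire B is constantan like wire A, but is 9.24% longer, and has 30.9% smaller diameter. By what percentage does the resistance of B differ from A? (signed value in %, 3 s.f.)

R ∝ L/d², so R_B/R_A = (1 + 9.24/100) × (1 − 30.9/100)⁻²
= 1.092 × 2.094 = 2.288
(R_B − R_A)/R_A = 2.288 − 1 = 129%

129%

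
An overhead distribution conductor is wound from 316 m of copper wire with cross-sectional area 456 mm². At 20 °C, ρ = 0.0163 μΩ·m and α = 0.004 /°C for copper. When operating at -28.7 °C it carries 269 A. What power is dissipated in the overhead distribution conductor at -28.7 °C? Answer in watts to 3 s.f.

ρ = 0.0163 μΩ·m = 1.63×10^-8 Ω·m
A = 456 mm² = 4.560e-04 m²
R₍20₎ = ρL/A = (1.63×10^-8)(316)/(4.560e-04) = 0.0113 Ω
R₍-28.7₎ = R₍20₎(1 + αΔT) = 0.0113 × (1 + 0.004×-48.7) = 0.009095 Ω
P = I²R = (269)² × 0.009095 = 658 W

658 W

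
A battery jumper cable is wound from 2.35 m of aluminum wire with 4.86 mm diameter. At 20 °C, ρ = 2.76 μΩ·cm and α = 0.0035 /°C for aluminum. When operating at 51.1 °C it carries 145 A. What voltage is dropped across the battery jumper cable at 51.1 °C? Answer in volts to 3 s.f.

ρ = 2.76 μΩ·cm = 2.76×10^-8 Ω·m
A = π(d/2)² = π(2.4300e-03 m)² = 1.855e-05 m²
R₍20₎ = ρL/A = (2.76×10^-8)(2.35)/(1.855e-05) = 0.003496 Ω
R₍51.1₎ = R₍20₎(1 + αΔT) = 0.003496 × (1 + 0.0035×31.1) = 0.003877 Ω
V = IR = 145 × 0.003877 = 0.562 V

0.562 V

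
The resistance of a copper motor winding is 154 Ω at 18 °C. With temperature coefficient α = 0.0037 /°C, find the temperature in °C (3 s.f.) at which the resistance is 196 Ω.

91.7 °C

R = R₀(1 + α(T − T₀)) ⇒ T = T₀ + (R/R₀ − 1)/α
T = 18 + (196/154 − 1)/0.0037 = 18 + (0.2727)/0.0037 = 91.7 °C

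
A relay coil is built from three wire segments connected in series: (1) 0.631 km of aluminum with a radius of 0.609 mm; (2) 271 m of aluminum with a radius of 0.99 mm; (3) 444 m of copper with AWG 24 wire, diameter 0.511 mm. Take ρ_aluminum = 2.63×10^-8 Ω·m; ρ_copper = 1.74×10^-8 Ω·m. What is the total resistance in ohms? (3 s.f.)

54.2 Ω

Seg 1: A = πr² = π(6.0900e-04 m)² = 1.165e-06 m²
R_1 = (2.63×10^-8)(631)/(1.165e-06) = 14.24 Ω
Seg 2: A = πr² = π(9.9000e-04 m)² = 3.079e-06 m²
R_2 = (2.63×10^-8)(271)/(3.079e-06) = 2.315 Ω
Seg 3: A = π(0.511/2 mm)² = π(2.5550e-04 m)² = 2.051e-07 m²
R_3 = (1.74×10^-8)(444)/(2.051e-07) = 37.67 Ω
R_total = R_1 + R_2 + R_3 = 54.2 Ω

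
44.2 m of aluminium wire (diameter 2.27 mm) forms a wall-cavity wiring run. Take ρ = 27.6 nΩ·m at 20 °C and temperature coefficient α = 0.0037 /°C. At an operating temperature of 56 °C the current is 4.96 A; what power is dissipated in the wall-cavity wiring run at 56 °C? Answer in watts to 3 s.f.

8.40 W

ρ = 27.6 nΩ·m = 2.76×10^-8 Ω·m
A = π(d/2)² = π(1.1350e-03 m)² = 4.047e-06 m²
R₍20₎ = ρL/A = (2.76×10^-8)(44.2)/(4.047e-06) = 0.3014 Ω
R₍56₎ = R₍20₎(1 + αΔT) = 0.3014 × (1 + 0.0037×36) = 0.3416 Ω
P = I²R = (4.96)² × 0.3416 = 8.40 W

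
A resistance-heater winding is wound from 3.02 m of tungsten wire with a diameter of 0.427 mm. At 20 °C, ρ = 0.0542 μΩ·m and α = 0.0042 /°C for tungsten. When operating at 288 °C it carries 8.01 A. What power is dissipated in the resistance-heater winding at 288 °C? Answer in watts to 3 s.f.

ρ = 0.0542 μΩ·m = 5.42×10^-8 Ω·m
A = π(d/2)² = π(2.1350e-04 m)² = 1.432e-07 m²
R₍20₎ = ρL/A = (5.42×10^-8)(3.02)/(1.432e-07) = 1.143 Ω
R₍288₎ = R₍20₎(1 + αΔT) = 1.143 × (1 + 0.0042×268) = 2.43 Ω
P = I²R = (8.01)² × 2.43 = 156 W

156 W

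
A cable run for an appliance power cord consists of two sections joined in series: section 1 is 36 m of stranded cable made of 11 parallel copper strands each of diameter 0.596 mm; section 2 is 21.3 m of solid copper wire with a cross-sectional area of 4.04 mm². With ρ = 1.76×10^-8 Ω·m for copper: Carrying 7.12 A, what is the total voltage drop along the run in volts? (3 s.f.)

2.13 V

Section 1: A_strand = π(2.9800e-04)² = 2.790e-07 m²; R₁ = ρL/(N·A_s) = (1.76×10^-8)(36)/(11×2.790e-07) = 0.2065 Ω
Section 2: A = 4.04 mm² = 4.040e-06 m²
R₂ = (1.76×10^-8)(21.3)/(4.040e-06) = 0.09279 Ω
R = R₁ + R₂ = 0.2993 Ω
V = IR = 7.12 × 0.2993 = 2.13 V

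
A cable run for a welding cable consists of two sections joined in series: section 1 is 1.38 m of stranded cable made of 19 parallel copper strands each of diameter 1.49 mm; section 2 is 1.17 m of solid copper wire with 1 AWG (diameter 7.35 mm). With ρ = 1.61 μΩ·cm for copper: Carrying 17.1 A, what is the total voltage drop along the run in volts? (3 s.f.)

ρ = 1.61 μΩ·cm = 1.61×10^-8 Ω·m
Section 1: A_strand = π(7.4500e-04)² = 1.744e-06 m²; R₁ = ρL/(N·A_s) = (1.61×10^-8)(1.38)/(19×1.744e-06) = 6.706×10^-4 Ω
Section 2: A = π(7.35/2 mm)² = π(3.6750e-03 m)² = 4.243e-05 m²
R₂ = (1.61×10^-8)(1.17)/(4.243e-05) = 4.440×10^-4 Ω
R = R₁ + R₂ = 0.001115 Ω
V = IR = 17.1 × 0.001115 = 0.0191 V

0.0191 V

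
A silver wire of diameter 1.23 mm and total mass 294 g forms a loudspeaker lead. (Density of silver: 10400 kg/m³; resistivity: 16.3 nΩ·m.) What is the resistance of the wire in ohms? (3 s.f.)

0.326 Ω

ρ = 16.3 nΩ·m = 1.63×10^-8 Ω·m
A = π(d/2)² = π(6.1500e-04 m)² = 1.1882e-06 m²
L = m/(density·A) = 0.294/(10400×1.1882e-06) = 23.79 m
R = ρL/A = (1.63×10^-8)(23.79)/(1.1882e-06) = 0.326 Ω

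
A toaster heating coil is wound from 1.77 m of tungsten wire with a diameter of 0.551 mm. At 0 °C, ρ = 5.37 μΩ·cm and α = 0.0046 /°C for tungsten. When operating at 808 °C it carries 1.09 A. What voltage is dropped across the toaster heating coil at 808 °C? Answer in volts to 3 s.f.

ρ = 5.37 μΩ·cm = 5.37×10^-8 Ω·m
A = π(d/2)² = π(2.7550e-04 m)² = 2.384e-07 m²
R₍0₎ = ρL/A = (5.37×10^-8)(1.77)/(2.384e-07) = 0.3986 Ω
R₍808₎ = R₍0₎(1 + αΔT) = 0.3986 × (1 + 0.0046×808) = 1.88 Ω
V = IR = 1.09 × 1.88 = 2.05 V

2.05 V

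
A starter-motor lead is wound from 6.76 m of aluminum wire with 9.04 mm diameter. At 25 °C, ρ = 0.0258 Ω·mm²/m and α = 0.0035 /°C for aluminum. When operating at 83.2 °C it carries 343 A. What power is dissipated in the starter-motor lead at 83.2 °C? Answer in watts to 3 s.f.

ρ = 0.0258 Ω·mm²/m = 2.58×10^-8 Ω·m
A = π(d/2)² = π(4.5200e-03 m)² = 6.418e-05 m²
R₍25₎ = ρL/A = (2.58×10^-8)(6.76)/(6.418e-05) = 0.002717 Ω
R₍83.2₎ = R₍25₎(1 + αΔT) = 0.002717 × (1 + 0.0035×58.2) = 0.003271 Ω
P = I²R = (343)² × 0.003271 = 385 W

385 W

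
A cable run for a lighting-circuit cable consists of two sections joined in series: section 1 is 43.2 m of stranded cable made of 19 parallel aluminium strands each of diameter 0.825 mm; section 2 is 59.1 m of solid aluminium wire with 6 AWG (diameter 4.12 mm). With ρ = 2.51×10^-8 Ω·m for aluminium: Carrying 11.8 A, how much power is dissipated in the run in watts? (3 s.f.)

30.4 W

Section 1: A_strand = π(4.1250e-04)² = 5.346e-07 m²; R₁ = ρL/(N·A_s) = (2.51×10^-8)(43.2)/(19×5.346e-07) = 0.1068 Ω
Section 2: A = π(4.12/2 mm)² = π(2.0600e-03 m)² = 1.333e-05 m²
R₂ = (2.51×10^-8)(59.1)/(1.333e-05) = 0.1113 Ω
R = R₁ + R₂ = 0.218 Ω
P = I²R = (11.8)² × 0.218 = 30.4 W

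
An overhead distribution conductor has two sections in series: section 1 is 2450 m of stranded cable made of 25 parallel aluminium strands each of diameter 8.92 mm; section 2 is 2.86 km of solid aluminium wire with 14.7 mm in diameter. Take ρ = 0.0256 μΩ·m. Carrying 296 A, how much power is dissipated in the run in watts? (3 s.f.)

ρ = 0.0256 μΩ·m = 2.56×10^-8 Ω·m
Section 1: A_strand = π(4.4600e-03)² = 6.249e-05 m²; R₁ = ρL/(N·A_s) = (2.56×10^-8)(2450)/(25×6.249e-05) = 0.04015 Ω
Section 2: A = π(d/2)² = π(7.3500e-03 m)² = 1.697e-04 m²
R₂ = (2.56×10^-8)(2860)/(1.697e-04) = 0.4314 Ω
R = R₁ + R₂ = 0.4715 Ω
P = I²R = (296)² × 0.4715 = 41300 W

41300 W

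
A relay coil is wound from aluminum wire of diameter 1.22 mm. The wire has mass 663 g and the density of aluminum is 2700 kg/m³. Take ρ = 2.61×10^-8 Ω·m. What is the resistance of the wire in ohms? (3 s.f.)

4.69 Ω

A = π(d/2)² = π(6.1000e-04 m)² = 1.1690e-06 m²
L = m/(density·A) = 0.663/(2700×1.1690e-06) = 210.1 m
R = ρL/A = (2.61×10^-8)(210.1)/(1.1690e-06) = 4.69 Ω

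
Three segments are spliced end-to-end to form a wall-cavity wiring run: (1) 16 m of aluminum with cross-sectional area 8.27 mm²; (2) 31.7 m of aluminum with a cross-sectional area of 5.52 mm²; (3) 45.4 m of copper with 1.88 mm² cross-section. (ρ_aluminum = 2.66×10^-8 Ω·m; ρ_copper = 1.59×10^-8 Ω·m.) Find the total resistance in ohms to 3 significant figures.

0.588 Ω

Seg 1: A = 8.27 mm² = 8.270e-06 m²
R_1 = (2.66×10^-8)(16)/(8.270e-06) = 0.05146 Ω
Seg 2: A = 5.52 mm² = 5.520e-06 m²
R_2 = (2.66×10^-8)(31.7)/(5.520e-06) = 0.1528 Ω
Seg 3: A = 1.88 mm² = 1.880e-06 m²
R_3 = (1.59×10^-8)(45.4)/(1.880e-06) = 0.384 Ω
R_total = R_1 + R_2 + R_3 = 0.588 Ω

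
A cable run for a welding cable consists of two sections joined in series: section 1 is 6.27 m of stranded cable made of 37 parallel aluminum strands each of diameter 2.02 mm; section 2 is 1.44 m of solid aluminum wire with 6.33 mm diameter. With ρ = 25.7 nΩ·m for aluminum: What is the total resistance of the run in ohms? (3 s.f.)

0.00253 Ω

ρ = 25.7 nΩ·m = 2.57×10^-8 Ω·m
Section 1: A_strand = π(1.0100e-03)² = 3.205e-06 m²; R₁ = ρL/(N·A_s) = (2.57×10^-8)(6.27)/(37×3.205e-06) = 0.001359 Ω
Section 2: A = π(d/2)² = π(3.1650e-03 m)² = 3.147e-05 m²
R₂ = (2.57×10^-8)(1.44)/(3.147e-05) = 0.001176 Ω
R = R₁ + R₂ = 0.00253 Ω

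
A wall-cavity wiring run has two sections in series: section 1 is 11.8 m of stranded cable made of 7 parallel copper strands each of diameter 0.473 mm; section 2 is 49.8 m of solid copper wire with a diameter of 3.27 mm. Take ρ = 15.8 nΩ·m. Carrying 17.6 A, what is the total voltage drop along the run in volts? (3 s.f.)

ρ = 15.8 nΩ·m = 1.58×10^-8 Ω·m
Section 1: A_strand = π(2.3650e-04)² = 1.757e-07 m²; R₁ = ρL/(N·A_s) = (1.58×10^-8)(11.8)/(7×1.757e-07) = 0.1516 Ω
Section 2: A = π(d/2)² = π(1.6350e-03 m)² = 8.398e-06 m²
R₂ = (1.58×10^-8)(49.8)/(8.398e-06) = 0.09369 Ω
R = R₁ + R₂ = 0.2453 Ω
V = IR = 17.6 × 0.2453 = 4.32 V

4.32 V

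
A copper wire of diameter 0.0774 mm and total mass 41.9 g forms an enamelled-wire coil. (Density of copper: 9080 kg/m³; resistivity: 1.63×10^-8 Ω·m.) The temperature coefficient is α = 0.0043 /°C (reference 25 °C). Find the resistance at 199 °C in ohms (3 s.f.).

A = π(d/2)² = π(3.8700e-05 m)² = 4.7051e-09 m²
L = m/(density·A) = 0.0419/(9080×4.7051e-09) = 980.7 m
R = ρL/A = (1.63×10^-8)(980.7)/(4.7051e-09) = 3398 Ω
R(199 °C) = 3398 × (1 + 0.0043×174) = 5940 Ω

5940 Ω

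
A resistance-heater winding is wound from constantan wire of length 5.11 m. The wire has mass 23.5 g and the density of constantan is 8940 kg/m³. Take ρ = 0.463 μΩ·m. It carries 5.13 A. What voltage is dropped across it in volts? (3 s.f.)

ρ = 0.463 μΩ·m = 4.63×10^-7 Ω·m
A = m/(density·L) = 0.0235/(8940×5.11) = 5.1441e-07 m²
R = ρL/A = (4.63×10^-7)(5.11)/(5.1441e-07) = 4.599 Ω
V = IR = 5.13 × 4.599 = 23.6 V

23.6 V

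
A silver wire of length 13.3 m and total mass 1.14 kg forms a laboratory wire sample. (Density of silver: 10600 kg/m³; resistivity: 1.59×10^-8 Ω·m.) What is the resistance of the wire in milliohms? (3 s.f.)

26.2 mΩ

A = m/(density·L) = 1.14/(10600×13.3) = 8.0863e-06 m²
R = ρL/A = (1.59×10^-8)(13.3)/(8.0863e-06) = 26.2 mΩ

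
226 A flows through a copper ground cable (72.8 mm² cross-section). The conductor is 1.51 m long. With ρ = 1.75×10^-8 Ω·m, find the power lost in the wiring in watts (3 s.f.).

A = 72.8 mm² = 7.280e-05 m²
R = ρL/A = (1.75×10^-8)(1.51)/(7.280e-05) = 3.630×10^-4 Ω
P = I²R = (226)² × 3.630×10^-4 = 18.5 W

18.5 W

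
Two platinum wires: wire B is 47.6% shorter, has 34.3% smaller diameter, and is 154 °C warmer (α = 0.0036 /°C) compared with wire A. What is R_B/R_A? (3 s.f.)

1.89

R ∝ ρL/d² with ρ ∝ (1+αΔT), so R_B/R_A = (1 − 47.6/100) × (1 − 34.3/100)⁻² × (1 + 0.0036×154)
= 0.524 × 2.317 × 1.554 = 1.89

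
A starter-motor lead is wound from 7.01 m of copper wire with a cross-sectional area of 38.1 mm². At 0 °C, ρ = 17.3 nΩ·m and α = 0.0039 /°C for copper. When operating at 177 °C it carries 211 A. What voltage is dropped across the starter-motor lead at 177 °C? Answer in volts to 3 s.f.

1.14 V

ρ = 17.3 nΩ·m = 1.73×10^-8 Ω·m
A = 38.1 mm² = 3.810e-05 m²
R₍0₎ = ρL/A = (1.73×10^-8)(7.01)/(3.810e-05) = 0.003183 Ω
R₍177₎ = R₍0₎(1 + αΔT) = 0.003183 × (1 + 0.0039×177) = 0.00538 Ω
V = IR = 211 × 0.00538 = 1.14 V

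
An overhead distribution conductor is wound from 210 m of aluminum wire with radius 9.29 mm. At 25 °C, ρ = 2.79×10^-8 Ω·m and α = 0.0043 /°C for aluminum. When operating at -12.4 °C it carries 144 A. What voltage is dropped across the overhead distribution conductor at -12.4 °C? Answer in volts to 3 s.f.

A = πr² = π(9.2900e-03 m)² = 2.711e-04 m²
R₍25₎ = ρL/A = (2.79×10^-8)(210)/(2.711e-04) = 0.02161 Ω
R₍-12.4₎ = R₍25₎(1 + αΔT) = 0.02161 × (1 + 0.0043×-37.4) = 0.01813 Ω
V = IR = 144 × 0.01813 = 2.61 V

2.61 V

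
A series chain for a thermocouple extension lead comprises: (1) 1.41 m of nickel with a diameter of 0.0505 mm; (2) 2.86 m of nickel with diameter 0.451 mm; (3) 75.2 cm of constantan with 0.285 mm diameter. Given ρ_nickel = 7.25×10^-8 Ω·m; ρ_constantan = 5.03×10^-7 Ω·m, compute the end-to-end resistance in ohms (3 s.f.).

Seg 1: A = π(d/2)² = π(2.5250e-05 m)² = 2.003e-09 m²
R_1 = (7.25×10^-8)(1.41)/(2.003e-09) = 51.04 Ω
Seg 2: A = π(d/2)² = π(2.2550e-04 m)² = 1.598e-07 m²
R_2 = (7.25×10^-8)(2.86)/(1.598e-07) = 1.298 Ω
Seg 3: A = π(d/2)² = π(1.4250e-04 m)² = 6.379e-08 m²
R_3 = (5.03×10^-7)(0.752)/(6.379e-08) = 5.929 Ω
R_total = R_1 + R_2 + R_3 = 58.3 Ω

58.3 Ω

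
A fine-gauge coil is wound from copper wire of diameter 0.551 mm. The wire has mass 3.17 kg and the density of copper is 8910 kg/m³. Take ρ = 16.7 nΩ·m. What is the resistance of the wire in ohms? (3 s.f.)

104 Ω

ρ = 16.7 nΩ·m = 1.67×10^-8 Ω·m
A = π(d/2)² = π(2.7550e-04 m)² = 2.3845e-07 m²
L = m/(density·A) = 3.17/(8910×2.3845e-07) = 1492 m
R = ρL/A = (1.67×10^-8)(1492)/(2.3845e-07) = 104 Ω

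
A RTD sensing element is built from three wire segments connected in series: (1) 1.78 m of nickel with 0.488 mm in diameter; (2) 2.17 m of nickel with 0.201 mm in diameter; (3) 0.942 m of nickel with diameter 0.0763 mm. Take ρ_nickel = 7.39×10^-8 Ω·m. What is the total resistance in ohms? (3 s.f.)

Seg 1: A = π(d/2)² = π(2.4400e-04 m)² = 1.870e-07 m²
R_1 = (7.39×10^-8)(1.78)/(1.870e-07) = 0.7033 Ω
Seg 2: A = π(d/2)² = π(1.0050e-04 m)² = 3.173e-08 m²
R_2 = (7.39×10^-8)(2.17)/(3.173e-08) = 5.054 Ω
Seg 3: A = π(d/2)² = π(3.8150e-05 m)² = 4.572e-09 m²
R_3 = (7.39×10^-8)(0.942)/(4.572e-09) = 15.22 Ω
R_total = R_1 + R_2 + R_3 = 21.0 Ω

21.0 Ω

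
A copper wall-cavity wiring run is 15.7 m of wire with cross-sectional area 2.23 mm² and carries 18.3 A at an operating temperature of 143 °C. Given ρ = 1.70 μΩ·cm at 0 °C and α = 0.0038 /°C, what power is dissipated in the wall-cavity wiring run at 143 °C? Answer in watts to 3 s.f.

61.9 W

ρ = 1.70 μΩ·cm = 1.70×10^-8 Ω·m
A = 2.23 mm² = 2.230e-06 m²
R₍0₎ = ρL/A = (1.70×10^-8)(15.7)/(2.230e-06) = 0.1197 Ω
R₍143₎ = R₍0₎(1 + αΔT) = 0.1197 × (1 + 0.0038×143) = 0.1847 Ω
P = I²R = (18.3)² × 0.1847 = 61.9 W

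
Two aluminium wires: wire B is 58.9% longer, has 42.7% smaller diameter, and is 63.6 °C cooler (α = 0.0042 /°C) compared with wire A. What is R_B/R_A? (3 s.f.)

3.55

R ∝ ρL/d² with ρ ∝ (1+αΔT), so R_B/R_A = (1 + 58.9/100) × (1 − 42.7/100)⁻² × (1 − 0.0042×63.6)
= 1.589 × 3.046 × 0.7329 = 3.55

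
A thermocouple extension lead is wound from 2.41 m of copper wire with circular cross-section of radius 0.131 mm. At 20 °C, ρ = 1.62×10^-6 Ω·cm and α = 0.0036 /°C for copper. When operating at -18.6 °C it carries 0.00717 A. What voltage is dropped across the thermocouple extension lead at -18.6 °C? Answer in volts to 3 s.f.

0.00447 V

ρ = 1.62×10^-6 Ω·cm = 1.62×10^-8 Ω·m
A = πr² = π(1.3100e-04 m)² = 5.391e-08 m²
R₍20₎ = ρL/A = (1.62×10^-8)(2.41)/(5.391e-08) = 0.7242 Ω
R₍-18.6₎ = R₍20₎(1 + αΔT) = 0.7242 × (1 + 0.0036×-38.6) = 0.6235 Ω
V = IR = 0.00717 × 0.6235 = 0.00447 V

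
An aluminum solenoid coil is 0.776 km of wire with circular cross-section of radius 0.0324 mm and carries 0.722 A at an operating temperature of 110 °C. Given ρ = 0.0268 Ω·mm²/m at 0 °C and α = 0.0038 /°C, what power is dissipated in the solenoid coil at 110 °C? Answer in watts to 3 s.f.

ρ = 0.0268 Ω·mm²/m = 2.68×10^-8 Ω·m
A = πr² = π(3.2400e-05 m)² = 3.298e-09 m²
R₍0₎ = ρL/A = (2.68×10^-8)(776)/(3.298e-09) = 6306 Ω
R₍110₎ = R₍0₎(1 + αΔT) = 6306 × (1 + 0.0038×110) = 8942 Ω
P = I²R = (0.722)² × 8942 = 4660 W

4660 W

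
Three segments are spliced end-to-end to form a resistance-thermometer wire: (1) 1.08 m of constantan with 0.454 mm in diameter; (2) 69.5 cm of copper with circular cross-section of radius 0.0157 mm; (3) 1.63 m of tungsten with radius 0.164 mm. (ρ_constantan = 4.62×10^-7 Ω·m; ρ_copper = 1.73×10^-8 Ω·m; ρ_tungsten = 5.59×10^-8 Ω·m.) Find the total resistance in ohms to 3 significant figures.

19.7 Ω

Seg 1: A = π(d/2)² = π(2.2700e-04 m)² = 1.619e-07 m²
R_1 = (4.62×10^-7)(1.08)/(1.619e-07) = 3.082 Ω
Seg 2: A = πr² = π(1.5700e-05 m)² = 7.744e-10 m²
R_2 = (1.73×10^-8)(0.695)/(7.744e-10) = 15.53 Ω
Seg 3: A = πr² = π(1.6400e-04 m)² = 8.450e-08 m²
R_3 = (5.59×10^-8)(1.63)/(8.450e-08) = 1.078 Ω
R_total = R_1 + R_2 + R_3 = 19.7 Ω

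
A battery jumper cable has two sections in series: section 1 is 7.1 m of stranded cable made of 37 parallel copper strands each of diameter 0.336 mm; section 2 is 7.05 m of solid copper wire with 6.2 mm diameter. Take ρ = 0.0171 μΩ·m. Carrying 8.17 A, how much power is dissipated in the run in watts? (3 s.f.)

2.74 W

ρ = 0.0171 μΩ·m = 1.71×10^-8 Ω·m
Section 1: A_strand = π(1.6800e-04)² = 8.867e-08 m²; R₁ = ρL/(N·A_s) = (1.71×10^-8)(7.1)/(37×8.867e-08) = 0.03701 Ω
Section 2: A = π(d/2)² = π(3.1000e-03 m)² = 3.019e-05 m²
R₂ = (1.71×10^-8)(7.05)/(3.019e-05) = 0.003993 Ω
R = R₁ + R₂ = 0.041 Ω
P = I²R = (8.17)² × 0.041 = 2.74 W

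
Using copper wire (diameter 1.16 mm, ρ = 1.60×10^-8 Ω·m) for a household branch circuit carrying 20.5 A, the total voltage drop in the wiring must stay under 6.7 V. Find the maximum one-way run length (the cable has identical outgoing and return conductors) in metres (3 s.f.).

10.8 m

A = π(d/2)² = π(5.8000e-04 m)² = 1.057e-06 m²
L_max = V_max·A/(2·ρI) = (6.7)(1.057e-06)/(2×1.60×10^-8×20.5) = 10.8 m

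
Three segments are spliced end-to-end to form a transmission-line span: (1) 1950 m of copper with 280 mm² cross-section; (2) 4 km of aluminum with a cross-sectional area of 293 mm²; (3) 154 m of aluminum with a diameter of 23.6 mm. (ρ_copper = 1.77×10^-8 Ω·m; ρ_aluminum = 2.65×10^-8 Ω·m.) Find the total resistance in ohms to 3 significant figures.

0.494 Ω

Seg 1: A = 280 mm² = 2.800e-04 m²
R_1 = (1.77×10^-8)(1950)/(2.800e-04) = 0.1233 Ω
Seg 2: A = 293 mm² = 2.930e-04 m²
R_2 = (2.65×10^-8)(4000)/(2.930e-04) = 0.3618 Ω
Seg 3: A = π(d/2)² = π(1.1800e-02 m)² = 4.374e-04 m²
R_3 = (2.65×10^-8)(154)/(4.374e-04) = 0.009329 Ω
R_total = R_1 + R_2 + R_3 = 0.494 Ω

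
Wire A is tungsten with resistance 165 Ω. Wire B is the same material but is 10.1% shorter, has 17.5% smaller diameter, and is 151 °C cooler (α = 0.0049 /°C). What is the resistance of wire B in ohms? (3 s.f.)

56.7 Ω

R ∝ ρL/d² with ρ ∝ (1+αΔT), so R_B/R_A = (1 − 10.1/100) × (1 − 17.5/100)⁻² × (1 − 0.0049×151)
= 0.899 × 1.469 × 0.2601 = 0.3436
R_B = 0.3436 × 165 = 56.7 Ω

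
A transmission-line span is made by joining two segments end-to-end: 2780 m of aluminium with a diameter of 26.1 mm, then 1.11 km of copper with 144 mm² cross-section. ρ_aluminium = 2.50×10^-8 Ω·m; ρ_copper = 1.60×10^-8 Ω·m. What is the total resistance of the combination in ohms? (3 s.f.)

0.253 Ω

Segment 1: A = π(d/2)² = π(1.3050e-02 m)² = 5.350e-04 m²
R₁ = ρL/A = (2.50×10^-8)(2780)/(5.350e-04) = 0.1299 Ω
Segment 2: A = 144 mm² = 1.440e-04 m²
R₂ = (1.60×10^-8)(1110)/(1.440e-04) = 0.1233 Ω
R = R₁ + R₂ = 0.253 Ω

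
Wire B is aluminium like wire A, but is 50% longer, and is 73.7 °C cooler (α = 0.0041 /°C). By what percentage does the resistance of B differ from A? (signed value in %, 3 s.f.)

R ∝ ρL/d² with ρ ∝ (1+αΔT), so R_B/R_A = (1 + 50/100) × (1 − 0.0041×73.7)
= 1.5 × 0.6978 = 1.047
(R_B − R_A)/R_A = 1.047 − 1 = 4.67%

4.67%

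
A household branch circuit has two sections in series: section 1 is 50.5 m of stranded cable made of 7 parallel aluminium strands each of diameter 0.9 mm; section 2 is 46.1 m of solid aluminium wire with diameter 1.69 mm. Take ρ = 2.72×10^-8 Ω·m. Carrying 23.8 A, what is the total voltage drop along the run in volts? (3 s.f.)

20.6 V

Section 1: A_strand = π(4.5000e-04)² = 6.362e-07 m²; R₁ = ρL/(N·A_s) = (2.72×10^-8)(50.5)/(7×6.362e-07) = 0.3085 Ω
Section 2: A = π(d/2)² = π(8.4500e-04 m)² = 2.243e-06 m²
R₂ = (2.72×10^-8)(46.1)/(2.243e-06) = 0.559 Ω
R = R₁ + R₂ = 0.8674 Ω
V = IR = 23.8 × 0.8674 = 20.6 V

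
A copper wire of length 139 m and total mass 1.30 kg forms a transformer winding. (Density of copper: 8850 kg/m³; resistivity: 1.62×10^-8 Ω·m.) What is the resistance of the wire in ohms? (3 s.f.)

2.13 Ω

A = m/(density·L) = 1.3/(8850×139) = 1.0568e-06 m²
R = ρL/A = (1.62×10^-8)(139)/(1.0568e-06) = 2.13 Ω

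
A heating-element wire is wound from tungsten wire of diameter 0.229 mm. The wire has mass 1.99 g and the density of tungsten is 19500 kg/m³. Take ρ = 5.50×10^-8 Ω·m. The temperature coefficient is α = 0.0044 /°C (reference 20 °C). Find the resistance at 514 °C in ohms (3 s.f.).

A = π(d/2)² = π(1.1450e-04 m)² = 4.1187e-08 m²
L = m/(density·A) = 0.00199/(19500×4.1187e-08) = 2.478 m
R = ρL/A = (5.50×10^-8)(2.478)/(4.1187e-08) = 3.309 Ω
R(514 °C) = 3.309 × (1 + 0.0044×494) = 10.5 Ω

10.5 Ω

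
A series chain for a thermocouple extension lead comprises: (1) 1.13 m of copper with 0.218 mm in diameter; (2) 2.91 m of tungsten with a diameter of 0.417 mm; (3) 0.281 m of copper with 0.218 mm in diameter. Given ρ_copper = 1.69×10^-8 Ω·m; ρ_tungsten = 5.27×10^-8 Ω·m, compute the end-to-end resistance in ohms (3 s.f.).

1.76 Ω

Seg 1: A = π(d/2)² = π(1.0900e-04 m)² = 3.733e-08 m²
R_1 = (1.69×10^-8)(1.13)/(3.733e-08) = 0.5116 Ω
Seg 2: A = π(d/2)² = π(2.0850e-04 m)² = 1.366e-07 m²
R_2 = (5.27×10^-8)(2.91)/(1.366e-07) = 1.123 Ω
Seg 3: A = π(d/2)² = π(1.0900e-04 m)² = 3.733e-08 m²
R_3 = (1.69×10^-8)(0.281)/(3.733e-08) = 0.1272 Ω
R_total = R_1 + R_2 + R_3 = 1.76 Ω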